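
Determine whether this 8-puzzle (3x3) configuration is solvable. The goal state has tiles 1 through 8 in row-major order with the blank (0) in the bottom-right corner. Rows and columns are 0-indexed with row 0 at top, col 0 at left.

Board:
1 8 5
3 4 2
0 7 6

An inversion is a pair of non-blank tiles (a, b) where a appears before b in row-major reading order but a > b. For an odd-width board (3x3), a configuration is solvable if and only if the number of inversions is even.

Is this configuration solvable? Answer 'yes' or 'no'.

Answer: yes

Derivation:
Inversions (pairs i<j in row-major order where tile[i] > tile[j] > 0): 12
12 is even, so the puzzle is solvable.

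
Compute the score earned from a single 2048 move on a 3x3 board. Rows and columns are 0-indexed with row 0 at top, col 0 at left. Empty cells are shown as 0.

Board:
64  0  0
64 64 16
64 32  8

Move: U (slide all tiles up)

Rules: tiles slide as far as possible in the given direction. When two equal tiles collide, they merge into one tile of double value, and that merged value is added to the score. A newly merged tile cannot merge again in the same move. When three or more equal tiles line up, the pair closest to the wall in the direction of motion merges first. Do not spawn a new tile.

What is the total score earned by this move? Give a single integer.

Slide up:
col 0: [64, 64, 64] -> [128, 64, 0]  score +128 (running 128)
col 1: [0, 64, 32] -> [64, 32, 0]  score +0 (running 128)
col 2: [0, 16, 8] -> [16, 8, 0]  score +0 (running 128)
Board after move:
128  64  16
 64  32   8
  0   0   0

Answer: 128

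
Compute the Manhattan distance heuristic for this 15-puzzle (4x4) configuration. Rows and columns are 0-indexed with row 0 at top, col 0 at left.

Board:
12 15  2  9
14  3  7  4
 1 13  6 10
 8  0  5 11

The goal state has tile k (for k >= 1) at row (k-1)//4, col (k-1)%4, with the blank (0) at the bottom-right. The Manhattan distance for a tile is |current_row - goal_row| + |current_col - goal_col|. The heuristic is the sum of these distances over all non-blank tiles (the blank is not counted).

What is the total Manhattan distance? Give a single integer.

Answer: 40

Derivation:
Tile 12: at (0,0), goal (2,3), distance |0-2|+|0-3| = 5
Tile 15: at (0,1), goal (3,2), distance |0-3|+|1-2| = 4
Tile 2: at (0,2), goal (0,1), distance |0-0|+|2-1| = 1
Tile 9: at (0,3), goal (2,0), distance |0-2|+|3-0| = 5
Tile 14: at (1,0), goal (3,1), distance |1-3|+|0-1| = 3
Tile 3: at (1,1), goal (0,2), distance |1-0|+|1-2| = 2
Tile 7: at (1,2), goal (1,2), distance |1-1|+|2-2| = 0
Tile 4: at (1,3), goal (0,3), distance |1-0|+|3-3| = 1
Tile 1: at (2,0), goal (0,0), distance |2-0|+|0-0| = 2
Tile 13: at (2,1), goal (3,0), distance |2-3|+|1-0| = 2
Tile 6: at (2,2), goal (1,1), distance |2-1|+|2-1| = 2
Tile 10: at (2,3), goal (2,1), distance |2-2|+|3-1| = 2
Tile 8: at (3,0), goal (1,3), distance |3-1|+|0-3| = 5
Tile 5: at (3,2), goal (1,0), distance |3-1|+|2-0| = 4
Tile 11: at (3,3), goal (2,2), distance |3-2|+|3-2| = 2
Sum: 5 + 4 + 1 + 5 + 3 + 2 + 0 + 1 + 2 + 2 + 2 + 2 + 5 + 4 + 2 = 40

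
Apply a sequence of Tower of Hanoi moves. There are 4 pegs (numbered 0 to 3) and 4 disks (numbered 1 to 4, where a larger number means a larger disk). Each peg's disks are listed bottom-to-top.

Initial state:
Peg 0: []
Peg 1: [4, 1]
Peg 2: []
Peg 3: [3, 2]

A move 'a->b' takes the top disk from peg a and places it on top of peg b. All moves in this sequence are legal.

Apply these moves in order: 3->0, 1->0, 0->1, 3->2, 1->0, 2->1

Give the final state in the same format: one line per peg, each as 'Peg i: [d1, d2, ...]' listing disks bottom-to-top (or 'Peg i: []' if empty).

Answer: Peg 0: [2, 1]
Peg 1: [4, 3]
Peg 2: []
Peg 3: []

Derivation:
After move 1 (3->0):
Peg 0: [2]
Peg 1: [4, 1]
Peg 2: []
Peg 3: [3]

After move 2 (1->0):
Peg 0: [2, 1]
Peg 1: [4]
Peg 2: []
Peg 3: [3]

After move 3 (0->1):
Peg 0: [2]
Peg 1: [4, 1]
Peg 2: []
Peg 3: [3]

After move 4 (3->2):
Peg 0: [2]
Peg 1: [4, 1]
Peg 2: [3]
Peg 3: []

After move 5 (1->0):
Peg 0: [2, 1]
Peg 1: [4]
Peg 2: [3]
Peg 3: []

After move 6 (2->1):
Peg 0: [2, 1]
Peg 1: [4, 3]
Peg 2: []
Peg 3: []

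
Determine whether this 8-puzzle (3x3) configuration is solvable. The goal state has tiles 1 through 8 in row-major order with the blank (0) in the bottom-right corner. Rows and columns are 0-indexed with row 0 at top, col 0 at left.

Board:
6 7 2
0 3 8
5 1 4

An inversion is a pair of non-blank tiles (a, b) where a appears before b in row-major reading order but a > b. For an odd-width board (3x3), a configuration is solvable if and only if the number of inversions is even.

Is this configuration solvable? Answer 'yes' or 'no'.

Inversions (pairs i<j in row-major order where tile[i] > tile[j] > 0): 17
17 is odd, so the puzzle is not solvable.

Answer: no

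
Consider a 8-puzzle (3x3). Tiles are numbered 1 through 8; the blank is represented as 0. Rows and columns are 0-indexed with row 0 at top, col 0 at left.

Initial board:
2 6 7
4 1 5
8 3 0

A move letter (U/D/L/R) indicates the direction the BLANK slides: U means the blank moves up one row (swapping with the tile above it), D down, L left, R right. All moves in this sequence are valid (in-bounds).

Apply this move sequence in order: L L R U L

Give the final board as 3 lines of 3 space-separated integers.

After move 1 (L):
2 6 7
4 1 5
8 0 3

After move 2 (L):
2 6 7
4 1 5
0 8 3

After move 3 (R):
2 6 7
4 1 5
8 0 3

After move 4 (U):
2 6 7
4 0 5
8 1 3

After move 5 (L):
2 6 7
0 4 5
8 1 3

Answer: 2 6 7
0 4 5
8 1 3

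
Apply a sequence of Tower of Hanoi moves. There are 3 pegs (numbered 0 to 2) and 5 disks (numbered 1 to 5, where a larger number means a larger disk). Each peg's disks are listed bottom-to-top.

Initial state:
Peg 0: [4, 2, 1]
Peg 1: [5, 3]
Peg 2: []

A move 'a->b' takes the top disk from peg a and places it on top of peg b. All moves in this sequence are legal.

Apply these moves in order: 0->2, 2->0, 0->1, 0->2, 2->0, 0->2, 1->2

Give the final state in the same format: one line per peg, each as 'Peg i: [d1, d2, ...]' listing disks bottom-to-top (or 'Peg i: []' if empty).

Answer: Peg 0: [4]
Peg 1: [5, 3]
Peg 2: [2, 1]

Derivation:
After move 1 (0->2):
Peg 0: [4, 2]
Peg 1: [5, 3]
Peg 2: [1]

After move 2 (2->0):
Peg 0: [4, 2, 1]
Peg 1: [5, 3]
Peg 2: []

After move 3 (0->1):
Peg 0: [4, 2]
Peg 1: [5, 3, 1]
Peg 2: []

After move 4 (0->2):
Peg 0: [4]
Peg 1: [5, 3, 1]
Peg 2: [2]

After move 5 (2->0):
Peg 0: [4, 2]
Peg 1: [5, 3, 1]
Peg 2: []

After move 6 (0->2):
Peg 0: [4]
Peg 1: [5, 3, 1]
Peg 2: [2]

After move 7 (1->2):
Peg 0: [4]
Peg 1: [5, 3]
Peg 2: [2, 1]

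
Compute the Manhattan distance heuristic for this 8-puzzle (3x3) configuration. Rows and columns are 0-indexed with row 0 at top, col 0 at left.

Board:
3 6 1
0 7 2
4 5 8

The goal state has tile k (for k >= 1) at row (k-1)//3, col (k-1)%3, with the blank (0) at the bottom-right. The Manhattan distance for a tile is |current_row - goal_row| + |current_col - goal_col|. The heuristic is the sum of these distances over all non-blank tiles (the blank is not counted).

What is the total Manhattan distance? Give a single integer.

Answer: 13

Derivation:
Tile 3: (0,0)->(0,2) = 2
Tile 6: (0,1)->(1,2) = 2
Tile 1: (0,2)->(0,0) = 2
Tile 7: (1,1)->(2,0) = 2
Tile 2: (1,2)->(0,1) = 2
Tile 4: (2,0)->(1,0) = 1
Tile 5: (2,1)->(1,1) = 1
Tile 8: (2,2)->(2,1) = 1
Sum: 2 + 2 + 2 + 2 + 2 + 1 + 1 + 1 = 13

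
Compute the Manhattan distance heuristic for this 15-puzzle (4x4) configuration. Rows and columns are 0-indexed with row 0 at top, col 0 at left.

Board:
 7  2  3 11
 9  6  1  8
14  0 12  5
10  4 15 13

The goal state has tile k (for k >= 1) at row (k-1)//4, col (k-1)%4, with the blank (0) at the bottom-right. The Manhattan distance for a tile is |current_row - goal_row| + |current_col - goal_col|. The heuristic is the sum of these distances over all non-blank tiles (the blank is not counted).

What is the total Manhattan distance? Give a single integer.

Answer: 27

Derivation:
Tile 7: at (0,0), goal (1,2), distance |0-1|+|0-2| = 3
Tile 2: at (0,1), goal (0,1), distance |0-0|+|1-1| = 0
Tile 3: at (0,2), goal (0,2), distance |0-0|+|2-2| = 0
Tile 11: at (0,3), goal (2,2), distance |0-2|+|3-2| = 3
Tile 9: at (1,0), goal (2,0), distance |1-2|+|0-0| = 1
Tile 6: at (1,1), goal (1,1), distance |1-1|+|1-1| = 0
Tile 1: at (1,2), goal (0,0), distance |1-0|+|2-0| = 3
Tile 8: at (1,3), goal (1,3), distance |1-1|+|3-3| = 0
Tile 14: at (2,0), goal (3,1), distance |2-3|+|0-1| = 2
Tile 12: at (2,2), goal (2,3), distance |2-2|+|2-3| = 1
Tile 5: at (2,3), goal (1,0), distance |2-1|+|3-0| = 4
Tile 10: at (3,0), goal (2,1), distance |3-2|+|0-1| = 2
Tile 4: at (3,1), goal (0,3), distance |3-0|+|1-3| = 5
Tile 15: at (3,2), goal (3,2), distance |3-3|+|2-2| = 0
Tile 13: at (3,3), goal (3,0), distance |3-3|+|3-0| = 3
Sum: 3 + 0 + 0 + 3 + 1 + 0 + 3 + 0 + 2 + 1 + 4 + 2 + 5 + 0 + 3 = 27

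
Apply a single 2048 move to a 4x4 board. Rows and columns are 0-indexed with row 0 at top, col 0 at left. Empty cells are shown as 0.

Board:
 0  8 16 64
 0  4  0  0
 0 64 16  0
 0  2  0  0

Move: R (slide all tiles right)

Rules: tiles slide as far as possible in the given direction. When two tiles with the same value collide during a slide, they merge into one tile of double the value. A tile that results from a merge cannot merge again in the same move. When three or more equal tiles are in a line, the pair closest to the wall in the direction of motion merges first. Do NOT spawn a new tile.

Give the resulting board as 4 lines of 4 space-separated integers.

Slide right:
row 0: [0, 8, 16, 64] -> [0, 8, 16, 64]
row 1: [0, 4, 0, 0] -> [0, 0, 0, 4]
row 2: [0, 64, 16, 0] -> [0, 0, 64, 16]
row 3: [0, 2, 0, 0] -> [0, 0, 0, 2]

Answer:  0  8 16 64
 0  0  0  4
 0  0 64 16
 0  0  0  2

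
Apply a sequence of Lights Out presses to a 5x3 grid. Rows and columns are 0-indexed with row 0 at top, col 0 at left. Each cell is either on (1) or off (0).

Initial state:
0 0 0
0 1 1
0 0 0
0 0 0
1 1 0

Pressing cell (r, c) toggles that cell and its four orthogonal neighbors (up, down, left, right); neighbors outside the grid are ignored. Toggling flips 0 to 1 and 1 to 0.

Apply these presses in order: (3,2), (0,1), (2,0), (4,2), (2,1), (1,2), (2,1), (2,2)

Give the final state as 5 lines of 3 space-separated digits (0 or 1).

After press 1 at (3,2):
0 0 0
0 1 1
0 0 1
0 1 1
1 1 1

After press 2 at (0,1):
1 1 1
0 0 1
0 0 1
0 1 1
1 1 1

After press 3 at (2,0):
1 1 1
1 0 1
1 1 1
1 1 1
1 1 1

After press 4 at (4,2):
1 1 1
1 0 1
1 1 1
1 1 0
1 0 0

After press 5 at (2,1):
1 1 1
1 1 1
0 0 0
1 0 0
1 0 0

After press 6 at (1,2):
1 1 0
1 0 0
0 0 1
1 0 0
1 0 0

After press 7 at (2,1):
1 1 0
1 1 0
1 1 0
1 1 0
1 0 0

After press 8 at (2,2):
1 1 0
1 1 1
1 0 1
1 1 1
1 0 0

Answer: 1 1 0
1 1 1
1 0 1
1 1 1
1 0 0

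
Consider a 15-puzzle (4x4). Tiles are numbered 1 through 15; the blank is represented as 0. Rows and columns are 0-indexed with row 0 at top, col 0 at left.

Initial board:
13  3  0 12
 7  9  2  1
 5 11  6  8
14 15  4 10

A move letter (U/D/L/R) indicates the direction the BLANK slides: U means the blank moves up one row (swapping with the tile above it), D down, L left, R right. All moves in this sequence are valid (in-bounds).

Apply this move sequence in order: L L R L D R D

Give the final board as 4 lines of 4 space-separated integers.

Answer:  7 13  3 12
 9 11  2  1
 5  0  6  8
14 15  4 10

Derivation:
After move 1 (L):
13  0  3 12
 7  9  2  1
 5 11  6  8
14 15  4 10

After move 2 (L):
 0 13  3 12
 7  9  2  1
 5 11  6  8
14 15  4 10

After move 3 (R):
13  0  3 12
 7  9  2  1
 5 11  6  8
14 15  4 10

After move 4 (L):
 0 13  3 12
 7  9  2  1
 5 11  6  8
14 15  4 10

After move 5 (D):
 7 13  3 12
 0  9  2  1
 5 11  6  8
14 15  4 10

After move 6 (R):
 7 13  3 12
 9  0  2  1
 5 11  6  8
14 15  4 10

After move 7 (D):
 7 13  3 12
 9 11  2  1
 5  0  6  8
14 15  4 10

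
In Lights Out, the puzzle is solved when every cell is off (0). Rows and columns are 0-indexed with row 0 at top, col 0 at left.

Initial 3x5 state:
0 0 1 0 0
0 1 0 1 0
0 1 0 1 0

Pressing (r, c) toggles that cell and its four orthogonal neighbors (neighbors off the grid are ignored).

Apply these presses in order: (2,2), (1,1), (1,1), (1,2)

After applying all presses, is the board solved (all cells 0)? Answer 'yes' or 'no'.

Answer: yes

Derivation:
After press 1 at (2,2):
0 0 1 0 0
0 1 1 1 0
0 0 1 0 0

After press 2 at (1,1):
0 1 1 0 0
1 0 0 1 0
0 1 1 0 0

After press 3 at (1,1):
0 0 1 0 0
0 1 1 1 0
0 0 1 0 0

After press 4 at (1,2):
0 0 0 0 0
0 0 0 0 0
0 0 0 0 0

Lights still on: 0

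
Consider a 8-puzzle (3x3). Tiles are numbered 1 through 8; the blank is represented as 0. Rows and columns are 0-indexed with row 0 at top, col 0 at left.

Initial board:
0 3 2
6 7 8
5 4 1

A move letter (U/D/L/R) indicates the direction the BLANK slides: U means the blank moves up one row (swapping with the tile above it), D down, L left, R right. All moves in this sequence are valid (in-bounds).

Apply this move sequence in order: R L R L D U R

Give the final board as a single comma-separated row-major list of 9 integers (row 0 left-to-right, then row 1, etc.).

Answer: 3, 0, 2, 6, 7, 8, 5, 4, 1

Derivation:
After move 1 (R):
3 0 2
6 7 8
5 4 1

After move 2 (L):
0 3 2
6 7 8
5 4 1

After move 3 (R):
3 0 2
6 7 8
5 4 1

After move 4 (L):
0 3 2
6 7 8
5 4 1

After move 5 (D):
6 3 2
0 7 8
5 4 1

After move 6 (U):
0 3 2
6 7 8
5 4 1

After move 7 (R):
3 0 2
6 7 8
5 4 1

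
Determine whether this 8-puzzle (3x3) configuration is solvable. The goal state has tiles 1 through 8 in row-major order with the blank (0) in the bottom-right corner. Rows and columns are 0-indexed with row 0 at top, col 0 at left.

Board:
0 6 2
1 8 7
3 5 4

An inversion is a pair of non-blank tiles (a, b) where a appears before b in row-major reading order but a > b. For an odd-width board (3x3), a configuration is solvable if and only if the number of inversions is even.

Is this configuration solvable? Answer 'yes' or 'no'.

Answer: yes

Derivation:
Inversions (pairs i<j in row-major order where tile[i] > tile[j] > 0): 14
14 is even, so the puzzle is solvable.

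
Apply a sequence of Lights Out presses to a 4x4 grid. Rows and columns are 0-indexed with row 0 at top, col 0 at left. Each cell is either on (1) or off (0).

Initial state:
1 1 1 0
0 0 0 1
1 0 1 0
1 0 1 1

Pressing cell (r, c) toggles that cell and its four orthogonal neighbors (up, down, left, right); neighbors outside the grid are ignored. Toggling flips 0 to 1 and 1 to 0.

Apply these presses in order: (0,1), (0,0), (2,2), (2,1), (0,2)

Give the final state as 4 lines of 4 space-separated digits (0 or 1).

Answer: 1 0 1 1
1 0 0 1
0 0 1 1
1 1 0 1

Derivation:
After press 1 at (0,1):
0 0 0 0
0 1 0 1
1 0 1 0
1 0 1 1

After press 2 at (0,0):
1 1 0 0
1 1 0 1
1 0 1 0
1 0 1 1

After press 3 at (2,2):
1 1 0 0
1 1 1 1
1 1 0 1
1 0 0 1

After press 4 at (2,1):
1 1 0 0
1 0 1 1
0 0 1 1
1 1 0 1

After press 5 at (0,2):
1 0 1 1
1 0 0 1
0 0 1 1
1 1 0 1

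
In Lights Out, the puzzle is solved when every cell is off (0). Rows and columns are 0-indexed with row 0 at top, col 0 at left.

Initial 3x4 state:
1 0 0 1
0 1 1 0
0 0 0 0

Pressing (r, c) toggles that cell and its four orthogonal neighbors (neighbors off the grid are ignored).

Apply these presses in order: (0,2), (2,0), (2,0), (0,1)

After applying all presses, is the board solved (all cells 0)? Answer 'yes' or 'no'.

After press 1 at (0,2):
1 1 1 0
0 1 0 0
0 0 0 0

After press 2 at (2,0):
1 1 1 0
1 1 0 0
1 1 0 0

After press 3 at (2,0):
1 1 1 0
0 1 0 0
0 0 0 0

After press 4 at (0,1):
0 0 0 0
0 0 0 0
0 0 0 0

Lights still on: 0

Answer: yes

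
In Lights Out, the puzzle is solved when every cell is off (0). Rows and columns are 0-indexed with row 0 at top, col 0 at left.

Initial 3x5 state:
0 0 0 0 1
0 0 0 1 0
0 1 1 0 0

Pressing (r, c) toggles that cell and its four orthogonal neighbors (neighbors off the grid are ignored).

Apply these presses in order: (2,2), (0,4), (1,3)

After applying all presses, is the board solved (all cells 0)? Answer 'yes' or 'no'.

Answer: yes

Derivation:
After press 1 at (2,2):
0 0 0 0 1
0 0 1 1 0
0 0 0 1 0

After press 2 at (0,4):
0 0 0 1 0
0 0 1 1 1
0 0 0 1 0

After press 3 at (1,3):
0 0 0 0 0
0 0 0 0 0
0 0 0 0 0

Lights still on: 0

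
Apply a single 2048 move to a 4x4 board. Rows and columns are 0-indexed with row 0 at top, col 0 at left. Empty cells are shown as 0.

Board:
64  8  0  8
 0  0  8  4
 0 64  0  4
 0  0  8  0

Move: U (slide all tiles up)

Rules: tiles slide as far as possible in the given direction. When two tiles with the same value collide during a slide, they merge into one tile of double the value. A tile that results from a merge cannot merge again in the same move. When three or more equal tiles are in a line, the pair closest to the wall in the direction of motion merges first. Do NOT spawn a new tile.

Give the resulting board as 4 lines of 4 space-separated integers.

Slide up:
col 0: [64, 0, 0, 0] -> [64, 0, 0, 0]
col 1: [8, 0, 64, 0] -> [8, 64, 0, 0]
col 2: [0, 8, 0, 8] -> [16, 0, 0, 0]
col 3: [8, 4, 4, 0] -> [8, 8, 0, 0]

Answer: 64  8 16  8
 0 64  0  8
 0  0  0  0
 0  0  0  0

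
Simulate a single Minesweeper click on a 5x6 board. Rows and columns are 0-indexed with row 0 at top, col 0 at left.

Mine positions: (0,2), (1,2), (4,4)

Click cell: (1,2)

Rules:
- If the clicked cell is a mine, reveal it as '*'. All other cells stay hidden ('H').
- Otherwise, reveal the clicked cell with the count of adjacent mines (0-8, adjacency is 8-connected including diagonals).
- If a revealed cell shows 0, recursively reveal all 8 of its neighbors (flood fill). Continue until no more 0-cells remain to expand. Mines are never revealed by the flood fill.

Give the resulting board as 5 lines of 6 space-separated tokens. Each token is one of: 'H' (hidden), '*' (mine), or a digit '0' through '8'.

H H H H H H
H H * H H H
H H H H H H
H H H H H H
H H H H H H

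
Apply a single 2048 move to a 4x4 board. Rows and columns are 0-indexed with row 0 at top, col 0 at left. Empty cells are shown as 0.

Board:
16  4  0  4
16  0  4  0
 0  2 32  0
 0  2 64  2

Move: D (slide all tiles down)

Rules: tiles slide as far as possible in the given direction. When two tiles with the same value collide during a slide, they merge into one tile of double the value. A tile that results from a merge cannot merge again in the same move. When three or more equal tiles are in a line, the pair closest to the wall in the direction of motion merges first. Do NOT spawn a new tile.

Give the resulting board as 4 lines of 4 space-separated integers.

Answer:  0  0  0  0
 0  0  4  0
 0  4 32  4
32  4 64  2

Derivation:
Slide down:
col 0: [16, 16, 0, 0] -> [0, 0, 0, 32]
col 1: [4, 0, 2, 2] -> [0, 0, 4, 4]
col 2: [0, 4, 32, 64] -> [0, 4, 32, 64]
col 3: [4, 0, 0, 2] -> [0, 0, 4, 2]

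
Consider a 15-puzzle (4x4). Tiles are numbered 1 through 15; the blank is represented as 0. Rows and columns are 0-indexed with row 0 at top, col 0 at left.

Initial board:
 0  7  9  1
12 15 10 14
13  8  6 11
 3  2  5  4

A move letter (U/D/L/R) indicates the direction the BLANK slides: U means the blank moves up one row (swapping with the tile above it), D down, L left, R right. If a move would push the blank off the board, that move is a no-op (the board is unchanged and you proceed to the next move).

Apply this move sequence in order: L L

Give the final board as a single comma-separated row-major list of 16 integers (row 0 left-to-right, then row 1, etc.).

After move 1 (L):
 0  7  9  1
12 15 10 14
13  8  6 11
 3  2  5  4

After move 2 (L):
 0  7  9  1
12 15 10 14
13  8  6 11
 3  2  5  4

Answer: 0, 7, 9, 1, 12, 15, 10, 14, 13, 8, 6, 11, 3, 2, 5, 4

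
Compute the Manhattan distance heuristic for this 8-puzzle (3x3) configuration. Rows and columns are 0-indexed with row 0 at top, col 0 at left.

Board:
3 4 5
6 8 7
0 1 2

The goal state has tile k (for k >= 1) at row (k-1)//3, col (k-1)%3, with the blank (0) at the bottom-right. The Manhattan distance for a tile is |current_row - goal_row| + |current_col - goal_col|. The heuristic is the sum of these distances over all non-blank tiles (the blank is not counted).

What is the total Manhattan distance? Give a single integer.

Answer: 18

Derivation:
Tile 3: (0,0)->(0,2) = 2
Tile 4: (0,1)->(1,0) = 2
Tile 5: (0,2)->(1,1) = 2
Tile 6: (1,0)->(1,2) = 2
Tile 8: (1,1)->(2,1) = 1
Tile 7: (1,2)->(2,0) = 3
Tile 1: (2,1)->(0,0) = 3
Tile 2: (2,2)->(0,1) = 3
Sum: 2 + 2 + 2 + 2 + 1 + 3 + 3 + 3 = 18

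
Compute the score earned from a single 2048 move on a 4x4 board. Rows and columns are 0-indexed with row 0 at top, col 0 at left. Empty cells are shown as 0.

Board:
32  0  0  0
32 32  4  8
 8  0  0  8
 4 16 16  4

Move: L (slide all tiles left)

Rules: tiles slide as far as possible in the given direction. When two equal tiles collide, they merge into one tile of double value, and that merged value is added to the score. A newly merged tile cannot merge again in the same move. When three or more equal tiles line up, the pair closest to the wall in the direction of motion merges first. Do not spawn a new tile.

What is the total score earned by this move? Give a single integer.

Slide left:
row 0: [32, 0, 0, 0] -> [32, 0, 0, 0]  score +0 (running 0)
row 1: [32, 32, 4, 8] -> [64, 4, 8, 0]  score +64 (running 64)
row 2: [8, 0, 0, 8] -> [16, 0, 0, 0]  score +16 (running 80)
row 3: [4, 16, 16, 4] -> [4, 32, 4, 0]  score +32 (running 112)
Board after move:
32  0  0  0
64  4  8  0
16  0  0  0
 4 32  4  0

Answer: 112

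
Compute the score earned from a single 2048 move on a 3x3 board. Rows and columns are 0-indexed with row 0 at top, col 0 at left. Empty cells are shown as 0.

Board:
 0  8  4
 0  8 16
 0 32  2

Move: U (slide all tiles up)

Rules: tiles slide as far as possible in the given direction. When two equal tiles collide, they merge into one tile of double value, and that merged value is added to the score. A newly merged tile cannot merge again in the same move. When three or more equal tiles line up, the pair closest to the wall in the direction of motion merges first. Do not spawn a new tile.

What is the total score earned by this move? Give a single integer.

Slide up:
col 0: [0, 0, 0] -> [0, 0, 0]  score +0 (running 0)
col 1: [8, 8, 32] -> [16, 32, 0]  score +16 (running 16)
col 2: [4, 16, 2] -> [4, 16, 2]  score +0 (running 16)
Board after move:
 0 16  4
 0 32 16
 0  0  2

Answer: 16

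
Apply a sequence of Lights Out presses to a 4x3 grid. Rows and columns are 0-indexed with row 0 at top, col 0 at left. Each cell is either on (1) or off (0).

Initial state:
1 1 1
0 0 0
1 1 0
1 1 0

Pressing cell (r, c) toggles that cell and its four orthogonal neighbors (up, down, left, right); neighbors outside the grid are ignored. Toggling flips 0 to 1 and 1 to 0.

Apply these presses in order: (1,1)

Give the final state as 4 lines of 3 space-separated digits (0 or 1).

Answer: 1 0 1
1 1 1
1 0 0
1 1 0

Derivation:
After press 1 at (1,1):
1 0 1
1 1 1
1 0 0
1 1 0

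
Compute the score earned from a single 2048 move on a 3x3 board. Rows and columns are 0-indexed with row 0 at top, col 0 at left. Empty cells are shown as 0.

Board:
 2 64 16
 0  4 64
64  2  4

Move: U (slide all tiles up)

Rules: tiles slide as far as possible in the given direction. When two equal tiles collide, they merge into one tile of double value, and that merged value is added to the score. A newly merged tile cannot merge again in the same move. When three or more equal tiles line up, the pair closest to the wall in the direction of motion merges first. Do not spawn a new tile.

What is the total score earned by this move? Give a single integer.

Answer: 0

Derivation:
Slide up:
col 0: [2, 0, 64] -> [2, 64, 0]  score +0 (running 0)
col 1: [64, 4, 2] -> [64, 4, 2]  score +0 (running 0)
col 2: [16, 64, 4] -> [16, 64, 4]  score +0 (running 0)
Board after move:
 2 64 16
64  4 64
 0  2  4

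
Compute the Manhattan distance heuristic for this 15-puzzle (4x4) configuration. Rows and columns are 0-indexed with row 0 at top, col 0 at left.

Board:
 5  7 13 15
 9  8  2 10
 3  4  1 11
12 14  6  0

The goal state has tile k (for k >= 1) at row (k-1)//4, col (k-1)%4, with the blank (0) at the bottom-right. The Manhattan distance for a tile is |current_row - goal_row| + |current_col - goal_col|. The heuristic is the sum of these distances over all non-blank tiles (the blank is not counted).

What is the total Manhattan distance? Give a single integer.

Answer: 40

Derivation:
Tile 5: (0,0)->(1,0) = 1
Tile 7: (0,1)->(1,2) = 2
Tile 13: (0,2)->(3,0) = 5
Tile 15: (0,3)->(3,2) = 4
Tile 9: (1,0)->(2,0) = 1
Tile 8: (1,1)->(1,3) = 2
Tile 2: (1,2)->(0,1) = 2
Tile 10: (1,3)->(2,1) = 3
Tile 3: (2,0)->(0,2) = 4
Tile 4: (2,1)->(0,3) = 4
Tile 1: (2,2)->(0,0) = 4
Tile 11: (2,3)->(2,2) = 1
Tile 12: (3,0)->(2,3) = 4
Tile 14: (3,1)->(3,1) = 0
Tile 6: (3,2)->(1,1) = 3
Sum: 1 + 2 + 5 + 4 + 1 + 2 + 2 + 3 + 4 + 4 + 4 + 1 + 4 + 0 + 3 = 40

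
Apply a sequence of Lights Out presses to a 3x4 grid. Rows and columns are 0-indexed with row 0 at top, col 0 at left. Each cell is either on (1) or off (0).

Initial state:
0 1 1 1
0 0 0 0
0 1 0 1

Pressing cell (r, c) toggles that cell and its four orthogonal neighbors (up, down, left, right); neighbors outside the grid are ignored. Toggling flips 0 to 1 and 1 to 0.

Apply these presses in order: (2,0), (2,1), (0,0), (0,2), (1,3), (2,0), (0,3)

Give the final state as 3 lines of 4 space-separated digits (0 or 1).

After press 1 at (2,0):
0 1 1 1
1 0 0 0
1 0 0 1

After press 2 at (2,1):
0 1 1 1
1 1 0 0
0 1 1 1

After press 3 at (0,0):
1 0 1 1
0 1 0 0
0 1 1 1

After press 4 at (0,2):
1 1 0 0
0 1 1 0
0 1 1 1

After press 5 at (1,3):
1 1 0 1
0 1 0 1
0 1 1 0

After press 6 at (2,0):
1 1 0 1
1 1 0 1
1 0 1 0

After press 7 at (0,3):
1 1 1 0
1 1 0 0
1 0 1 0

Answer: 1 1 1 0
1 1 0 0
1 0 1 0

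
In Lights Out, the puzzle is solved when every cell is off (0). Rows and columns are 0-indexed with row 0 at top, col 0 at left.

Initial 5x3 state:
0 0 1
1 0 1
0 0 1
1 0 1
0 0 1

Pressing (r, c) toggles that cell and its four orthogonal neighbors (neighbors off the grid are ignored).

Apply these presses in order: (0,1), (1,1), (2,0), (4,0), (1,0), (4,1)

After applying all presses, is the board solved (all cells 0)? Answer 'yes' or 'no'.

Answer: no

Derivation:
After press 1 at (0,1):
1 1 0
1 1 1
0 0 1
1 0 1
0 0 1

After press 2 at (1,1):
1 0 0
0 0 0
0 1 1
1 0 1
0 0 1

After press 3 at (2,0):
1 0 0
1 0 0
1 0 1
0 0 1
0 0 1

After press 4 at (4,0):
1 0 0
1 0 0
1 0 1
1 0 1
1 1 1

After press 5 at (1,0):
0 0 0
0 1 0
0 0 1
1 0 1
1 1 1

After press 6 at (4,1):
0 0 0
0 1 0
0 0 1
1 1 1
0 0 0

Lights still on: 5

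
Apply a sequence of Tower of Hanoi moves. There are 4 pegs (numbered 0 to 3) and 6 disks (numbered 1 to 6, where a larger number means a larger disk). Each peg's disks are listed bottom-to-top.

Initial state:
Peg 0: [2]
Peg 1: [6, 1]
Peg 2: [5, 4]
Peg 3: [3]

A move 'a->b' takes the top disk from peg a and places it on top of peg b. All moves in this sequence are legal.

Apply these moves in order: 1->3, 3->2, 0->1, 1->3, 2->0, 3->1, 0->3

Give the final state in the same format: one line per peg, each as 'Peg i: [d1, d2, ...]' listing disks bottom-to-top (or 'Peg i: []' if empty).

After move 1 (1->3):
Peg 0: [2]
Peg 1: [6]
Peg 2: [5, 4]
Peg 3: [3, 1]

After move 2 (3->2):
Peg 0: [2]
Peg 1: [6]
Peg 2: [5, 4, 1]
Peg 3: [3]

After move 3 (0->1):
Peg 0: []
Peg 1: [6, 2]
Peg 2: [5, 4, 1]
Peg 3: [3]

After move 4 (1->3):
Peg 0: []
Peg 1: [6]
Peg 2: [5, 4, 1]
Peg 3: [3, 2]

After move 5 (2->0):
Peg 0: [1]
Peg 1: [6]
Peg 2: [5, 4]
Peg 3: [3, 2]

After move 6 (3->1):
Peg 0: [1]
Peg 1: [6, 2]
Peg 2: [5, 4]
Peg 3: [3]

After move 7 (0->3):
Peg 0: []
Peg 1: [6, 2]
Peg 2: [5, 4]
Peg 3: [3, 1]

Answer: Peg 0: []
Peg 1: [6, 2]
Peg 2: [5, 4]
Peg 3: [3, 1]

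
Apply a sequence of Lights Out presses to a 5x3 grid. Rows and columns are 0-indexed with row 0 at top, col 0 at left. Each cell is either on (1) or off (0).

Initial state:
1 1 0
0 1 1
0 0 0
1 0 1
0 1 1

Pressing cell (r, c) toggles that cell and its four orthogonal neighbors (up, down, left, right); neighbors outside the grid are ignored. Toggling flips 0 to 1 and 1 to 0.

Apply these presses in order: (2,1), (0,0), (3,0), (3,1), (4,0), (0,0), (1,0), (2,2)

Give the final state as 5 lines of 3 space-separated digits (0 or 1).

Answer: 0 1 0
1 1 0
1 1 0
0 1 1
0 1 1

Derivation:
After press 1 at (2,1):
1 1 0
0 0 1
1 1 1
1 1 1
0 1 1

After press 2 at (0,0):
0 0 0
1 0 1
1 1 1
1 1 1
0 1 1

After press 3 at (3,0):
0 0 0
1 0 1
0 1 1
0 0 1
1 1 1

After press 4 at (3,1):
0 0 0
1 0 1
0 0 1
1 1 0
1 0 1

After press 5 at (4,0):
0 0 0
1 0 1
0 0 1
0 1 0
0 1 1

After press 6 at (0,0):
1 1 0
0 0 1
0 0 1
0 1 0
0 1 1

After press 7 at (1,0):
0 1 0
1 1 1
1 0 1
0 1 0
0 1 1

After press 8 at (2,2):
0 1 0
1 1 0
1 1 0
0 1 1
0 1 1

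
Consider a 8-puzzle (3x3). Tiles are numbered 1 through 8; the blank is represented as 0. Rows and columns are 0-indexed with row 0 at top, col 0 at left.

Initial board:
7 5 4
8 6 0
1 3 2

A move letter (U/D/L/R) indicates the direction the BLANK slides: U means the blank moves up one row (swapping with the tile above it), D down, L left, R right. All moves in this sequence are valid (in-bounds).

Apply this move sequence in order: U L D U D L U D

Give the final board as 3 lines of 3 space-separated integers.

Answer: 7 6 5
0 8 4
1 3 2

Derivation:
After move 1 (U):
7 5 0
8 6 4
1 3 2

After move 2 (L):
7 0 5
8 6 4
1 3 2

After move 3 (D):
7 6 5
8 0 4
1 3 2

After move 4 (U):
7 0 5
8 6 4
1 3 2

After move 5 (D):
7 6 5
8 0 4
1 3 2

After move 6 (L):
7 6 5
0 8 4
1 3 2

After move 7 (U):
0 6 5
7 8 4
1 3 2

After move 8 (D):
7 6 5
0 8 4
1 3 2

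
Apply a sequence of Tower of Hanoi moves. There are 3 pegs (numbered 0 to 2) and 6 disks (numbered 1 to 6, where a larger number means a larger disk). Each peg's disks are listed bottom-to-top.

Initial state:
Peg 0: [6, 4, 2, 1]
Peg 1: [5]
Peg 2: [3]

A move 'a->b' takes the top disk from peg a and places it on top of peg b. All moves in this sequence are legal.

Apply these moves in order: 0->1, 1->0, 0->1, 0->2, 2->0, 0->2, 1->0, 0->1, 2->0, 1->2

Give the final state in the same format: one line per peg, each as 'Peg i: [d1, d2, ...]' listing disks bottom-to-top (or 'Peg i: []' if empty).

After move 1 (0->1):
Peg 0: [6, 4, 2]
Peg 1: [5, 1]
Peg 2: [3]

After move 2 (1->0):
Peg 0: [6, 4, 2, 1]
Peg 1: [5]
Peg 2: [3]

After move 3 (0->1):
Peg 0: [6, 4, 2]
Peg 1: [5, 1]
Peg 2: [3]

After move 4 (0->2):
Peg 0: [6, 4]
Peg 1: [5, 1]
Peg 2: [3, 2]

After move 5 (2->0):
Peg 0: [6, 4, 2]
Peg 1: [5, 1]
Peg 2: [3]

After move 6 (0->2):
Peg 0: [6, 4]
Peg 1: [5, 1]
Peg 2: [3, 2]

After move 7 (1->0):
Peg 0: [6, 4, 1]
Peg 1: [5]
Peg 2: [3, 2]

After move 8 (0->1):
Peg 0: [6, 4]
Peg 1: [5, 1]
Peg 2: [3, 2]

After move 9 (2->0):
Peg 0: [6, 4, 2]
Peg 1: [5, 1]
Peg 2: [3]

After move 10 (1->2):
Peg 0: [6, 4, 2]
Peg 1: [5]
Peg 2: [3, 1]

Answer: Peg 0: [6, 4, 2]
Peg 1: [5]
Peg 2: [3, 1]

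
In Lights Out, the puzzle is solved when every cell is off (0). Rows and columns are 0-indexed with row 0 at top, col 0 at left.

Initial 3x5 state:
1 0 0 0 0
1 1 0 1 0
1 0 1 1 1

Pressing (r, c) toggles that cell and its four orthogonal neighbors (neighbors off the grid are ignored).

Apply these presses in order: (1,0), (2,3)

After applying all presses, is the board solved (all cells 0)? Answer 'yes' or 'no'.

After press 1 at (1,0):
0 0 0 0 0
0 0 0 1 0
0 0 1 1 1

After press 2 at (2,3):
0 0 0 0 0
0 0 0 0 0
0 0 0 0 0

Lights still on: 0

Answer: yes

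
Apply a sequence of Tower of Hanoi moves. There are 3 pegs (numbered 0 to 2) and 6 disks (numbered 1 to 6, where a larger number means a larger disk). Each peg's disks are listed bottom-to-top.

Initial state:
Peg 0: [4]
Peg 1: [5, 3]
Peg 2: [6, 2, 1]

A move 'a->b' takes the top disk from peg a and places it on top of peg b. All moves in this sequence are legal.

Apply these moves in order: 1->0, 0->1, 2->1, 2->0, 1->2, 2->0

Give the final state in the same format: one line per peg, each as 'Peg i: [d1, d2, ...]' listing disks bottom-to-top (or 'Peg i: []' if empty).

Answer: Peg 0: [4, 2, 1]
Peg 1: [5, 3]
Peg 2: [6]

Derivation:
After move 1 (1->0):
Peg 0: [4, 3]
Peg 1: [5]
Peg 2: [6, 2, 1]

After move 2 (0->1):
Peg 0: [4]
Peg 1: [5, 3]
Peg 2: [6, 2, 1]

After move 3 (2->1):
Peg 0: [4]
Peg 1: [5, 3, 1]
Peg 2: [6, 2]

After move 4 (2->0):
Peg 0: [4, 2]
Peg 1: [5, 3, 1]
Peg 2: [6]

After move 5 (1->2):
Peg 0: [4, 2]
Peg 1: [5, 3]
Peg 2: [6, 1]

After move 6 (2->0):
Peg 0: [4, 2, 1]
Peg 1: [5, 3]
Peg 2: [6]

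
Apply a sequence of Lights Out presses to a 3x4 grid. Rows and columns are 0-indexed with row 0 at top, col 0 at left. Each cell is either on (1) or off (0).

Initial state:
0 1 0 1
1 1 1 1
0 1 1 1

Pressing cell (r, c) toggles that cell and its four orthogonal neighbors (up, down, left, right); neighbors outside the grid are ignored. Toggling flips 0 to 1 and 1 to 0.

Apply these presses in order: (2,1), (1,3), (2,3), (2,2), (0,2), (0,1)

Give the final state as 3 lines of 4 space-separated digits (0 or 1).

After press 1 at (2,1):
0 1 0 1
1 0 1 1
1 0 0 1

After press 2 at (1,3):
0 1 0 0
1 0 0 0
1 0 0 0

After press 3 at (2,3):
0 1 0 0
1 0 0 1
1 0 1 1

After press 4 at (2,2):
0 1 0 0
1 0 1 1
1 1 0 0

After press 5 at (0,2):
0 0 1 1
1 0 0 1
1 1 0 0

After press 6 at (0,1):
1 1 0 1
1 1 0 1
1 1 0 0

Answer: 1 1 0 1
1 1 0 1
1 1 0 0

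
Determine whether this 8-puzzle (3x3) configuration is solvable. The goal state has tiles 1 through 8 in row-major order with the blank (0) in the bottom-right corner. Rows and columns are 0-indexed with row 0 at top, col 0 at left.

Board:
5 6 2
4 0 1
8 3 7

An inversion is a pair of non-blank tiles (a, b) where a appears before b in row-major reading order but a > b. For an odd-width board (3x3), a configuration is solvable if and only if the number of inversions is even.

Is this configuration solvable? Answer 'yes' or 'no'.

Inversions (pairs i<j in row-major order where tile[i] > tile[j] > 0): 13
13 is odd, so the puzzle is not solvable.

Answer: no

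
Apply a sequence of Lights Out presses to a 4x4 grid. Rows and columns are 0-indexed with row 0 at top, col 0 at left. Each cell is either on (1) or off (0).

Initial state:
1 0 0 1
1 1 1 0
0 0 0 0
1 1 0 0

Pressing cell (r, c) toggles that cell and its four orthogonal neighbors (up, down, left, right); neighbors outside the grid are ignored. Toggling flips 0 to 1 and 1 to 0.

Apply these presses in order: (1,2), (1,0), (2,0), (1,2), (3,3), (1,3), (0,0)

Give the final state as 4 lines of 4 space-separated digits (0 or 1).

After press 1 at (1,2):
1 0 1 1
1 0 0 1
0 0 1 0
1 1 0 0

After press 2 at (1,0):
0 0 1 1
0 1 0 1
1 0 1 0
1 1 0 0

After press 3 at (2,0):
0 0 1 1
1 1 0 1
0 1 1 0
0 1 0 0

After press 4 at (1,2):
0 0 0 1
1 0 1 0
0 1 0 0
0 1 0 0

After press 5 at (3,3):
0 0 0 1
1 0 1 0
0 1 0 1
0 1 1 1

After press 6 at (1,3):
0 0 0 0
1 0 0 1
0 1 0 0
0 1 1 1

After press 7 at (0,0):
1 1 0 0
0 0 0 1
0 1 0 0
0 1 1 1

Answer: 1 1 0 0
0 0 0 1
0 1 0 0
0 1 1 1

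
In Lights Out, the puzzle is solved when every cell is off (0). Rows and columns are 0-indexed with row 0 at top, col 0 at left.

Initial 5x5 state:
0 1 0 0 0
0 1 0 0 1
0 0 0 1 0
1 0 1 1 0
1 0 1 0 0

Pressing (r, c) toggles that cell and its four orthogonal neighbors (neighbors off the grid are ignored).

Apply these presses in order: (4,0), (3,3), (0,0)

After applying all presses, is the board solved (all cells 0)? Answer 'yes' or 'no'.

After press 1 at (4,0):
0 1 0 0 0
0 1 0 0 1
0 0 0 1 0
0 0 1 1 0
0 1 1 0 0

After press 2 at (3,3):
0 1 0 0 0
0 1 0 0 1
0 0 0 0 0
0 0 0 0 1
0 1 1 1 0

After press 3 at (0,0):
1 0 0 0 0
1 1 0 0 1
0 0 0 0 0
0 0 0 0 1
0 1 1 1 0

Lights still on: 8

Answer: no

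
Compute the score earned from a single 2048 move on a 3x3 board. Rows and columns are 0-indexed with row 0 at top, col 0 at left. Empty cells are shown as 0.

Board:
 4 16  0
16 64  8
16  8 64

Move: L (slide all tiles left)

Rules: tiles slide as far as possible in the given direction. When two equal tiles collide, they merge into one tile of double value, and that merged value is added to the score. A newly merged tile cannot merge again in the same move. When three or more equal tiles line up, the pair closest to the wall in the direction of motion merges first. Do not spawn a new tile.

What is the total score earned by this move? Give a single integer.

Answer: 0

Derivation:
Slide left:
row 0: [4, 16, 0] -> [4, 16, 0]  score +0 (running 0)
row 1: [16, 64, 8] -> [16, 64, 8]  score +0 (running 0)
row 2: [16, 8, 64] -> [16, 8, 64]  score +0 (running 0)
Board after move:
 4 16  0
16 64  8
16  8 64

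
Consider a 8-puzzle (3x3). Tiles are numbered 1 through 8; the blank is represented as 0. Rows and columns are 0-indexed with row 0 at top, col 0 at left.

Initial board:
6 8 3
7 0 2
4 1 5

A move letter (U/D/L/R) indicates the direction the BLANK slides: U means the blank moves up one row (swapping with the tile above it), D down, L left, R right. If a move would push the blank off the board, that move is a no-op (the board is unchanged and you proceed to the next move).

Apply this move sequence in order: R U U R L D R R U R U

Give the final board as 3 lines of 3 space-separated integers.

Answer: 6 2 0
7 3 8
4 1 5

Derivation:
After move 1 (R):
6 8 3
7 2 0
4 1 5

After move 2 (U):
6 8 0
7 2 3
4 1 5

After move 3 (U):
6 8 0
7 2 3
4 1 5

After move 4 (R):
6 8 0
7 2 3
4 1 5

After move 5 (L):
6 0 8
7 2 3
4 1 5

After move 6 (D):
6 2 8
7 0 3
4 1 5

After move 7 (R):
6 2 8
7 3 0
4 1 5

After move 8 (R):
6 2 8
7 3 0
4 1 5

After move 9 (U):
6 2 0
7 3 8
4 1 5

After move 10 (R):
6 2 0
7 3 8
4 1 5

After move 11 (U):
6 2 0
7 3 8
4 1 5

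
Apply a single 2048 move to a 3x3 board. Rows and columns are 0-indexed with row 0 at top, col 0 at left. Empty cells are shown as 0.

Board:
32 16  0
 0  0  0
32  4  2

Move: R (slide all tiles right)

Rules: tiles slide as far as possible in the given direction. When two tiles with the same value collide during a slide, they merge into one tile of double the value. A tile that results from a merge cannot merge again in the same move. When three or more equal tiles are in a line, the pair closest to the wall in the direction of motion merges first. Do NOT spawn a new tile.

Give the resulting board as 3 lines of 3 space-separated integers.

Slide right:
row 0: [32, 16, 0] -> [0, 32, 16]
row 1: [0, 0, 0] -> [0, 0, 0]
row 2: [32, 4, 2] -> [32, 4, 2]

Answer:  0 32 16
 0  0  0
32  4  2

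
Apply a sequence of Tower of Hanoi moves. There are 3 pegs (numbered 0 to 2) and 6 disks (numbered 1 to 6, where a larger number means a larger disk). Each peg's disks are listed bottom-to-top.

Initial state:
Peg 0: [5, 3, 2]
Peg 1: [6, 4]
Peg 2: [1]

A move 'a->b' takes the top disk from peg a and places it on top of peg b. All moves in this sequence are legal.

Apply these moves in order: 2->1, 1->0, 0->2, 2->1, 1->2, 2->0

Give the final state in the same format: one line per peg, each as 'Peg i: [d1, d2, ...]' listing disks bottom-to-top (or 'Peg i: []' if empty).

Answer: Peg 0: [5, 3, 2, 1]
Peg 1: [6, 4]
Peg 2: []

Derivation:
After move 1 (2->1):
Peg 0: [5, 3, 2]
Peg 1: [6, 4, 1]
Peg 2: []

After move 2 (1->0):
Peg 0: [5, 3, 2, 1]
Peg 1: [6, 4]
Peg 2: []

After move 3 (0->2):
Peg 0: [5, 3, 2]
Peg 1: [6, 4]
Peg 2: [1]

After move 4 (2->1):
Peg 0: [5, 3, 2]
Peg 1: [6, 4, 1]
Peg 2: []

After move 5 (1->2):
Peg 0: [5, 3, 2]
Peg 1: [6, 4]
Peg 2: [1]

After move 6 (2->0):
Peg 0: [5, 3, 2, 1]
Peg 1: [6, 4]
Peg 2: []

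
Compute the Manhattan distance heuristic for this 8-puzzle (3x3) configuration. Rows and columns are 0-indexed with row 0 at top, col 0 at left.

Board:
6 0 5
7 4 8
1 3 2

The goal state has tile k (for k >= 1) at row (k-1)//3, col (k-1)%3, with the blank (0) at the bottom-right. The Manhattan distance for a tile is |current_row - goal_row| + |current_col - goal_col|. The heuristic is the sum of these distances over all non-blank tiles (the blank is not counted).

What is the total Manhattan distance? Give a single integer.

Tile 6: at (0,0), goal (1,2), distance |0-1|+|0-2| = 3
Tile 5: at (0,2), goal (1,1), distance |0-1|+|2-1| = 2
Tile 7: at (1,0), goal (2,0), distance |1-2|+|0-0| = 1
Tile 4: at (1,1), goal (1,0), distance |1-1|+|1-0| = 1
Tile 8: at (1,2), goal (2,1), distance |1-2|+|2-1| = 2
Tile 1: at (2,0), goal (0,0), distance |2-0|+|0-0| = 2
Tile 3: at (2,1), goal (0,2), distance |2-0|+|1-2| = 3
Tile 2: at (2,2), goal (0,1), distance |2-0|+|2-1| = 3
Sum: 3 + 2 + 1 + 1 + 2 + 2 + 3 + 3 = 17

Answer: 17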